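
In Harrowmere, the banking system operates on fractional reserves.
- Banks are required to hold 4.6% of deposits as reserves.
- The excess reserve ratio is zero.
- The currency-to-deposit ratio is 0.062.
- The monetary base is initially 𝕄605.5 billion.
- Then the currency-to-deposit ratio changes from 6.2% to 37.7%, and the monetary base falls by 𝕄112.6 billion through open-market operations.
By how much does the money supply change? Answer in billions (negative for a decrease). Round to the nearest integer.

-4350 billion

Before: m₁ = (1 + 0.062) / (0.046 + 0.062) ≈ 9.8333, MB₁ = 605.5, so M₁ = 9.8333 × 605.5 ≈ 5954.0631 billion.
After: m₂ = (1 + 0.377) / (0.046 + 0.377) ≈ 3.2553, MB₂ = 605.5 − 112.6 = 492.9, so M₂ = 3.2553 × 492.9 ≈ 1604.5374 billion.
ΔM = M₂ − M₁ = 1604.5374 − 5954.0631 = -4349.5257 billion.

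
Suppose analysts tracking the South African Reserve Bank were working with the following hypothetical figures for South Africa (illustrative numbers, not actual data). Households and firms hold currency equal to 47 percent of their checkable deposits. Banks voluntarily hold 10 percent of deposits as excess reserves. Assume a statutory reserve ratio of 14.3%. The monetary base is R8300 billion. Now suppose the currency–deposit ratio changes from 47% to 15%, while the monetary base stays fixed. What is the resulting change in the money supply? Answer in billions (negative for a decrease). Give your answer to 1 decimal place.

R7175.3 billion

Initially m₁ = (1 + 0.47) / (0.143 + 0.1 + 0.47) ≈ 2.061711, so M₁ = 2.061711 × 8300 = 17112.2013 billion.
After the change m₂ = (1 + 0.15) / (0.143 + 0.1 + 0.15) ≈ 2.926209, so M₂ = 2.926209 × 8300 = 24287.5347 billion.
ΔM = M₂ − M₁ = 24287.5347 − 17112.2013 = 7175.3334 billion.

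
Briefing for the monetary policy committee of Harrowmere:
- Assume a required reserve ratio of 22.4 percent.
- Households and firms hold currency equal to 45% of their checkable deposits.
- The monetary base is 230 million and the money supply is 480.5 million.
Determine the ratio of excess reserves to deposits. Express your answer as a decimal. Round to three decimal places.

Using m = M/MB = 480.5/230 ≈ 2.089130. Since m = (1 + c)/(c + rr + e), the denominator satisfies c + rr + e = (1 + c)/m = (1 + 0.45) / 2.089130 ≈ 0.694069.
With c = 0.45 and rr = 0.224, the ratio of excess reserves to deposits is 0.694069 − 0.45 − 0.224 = 0.020069.

0.020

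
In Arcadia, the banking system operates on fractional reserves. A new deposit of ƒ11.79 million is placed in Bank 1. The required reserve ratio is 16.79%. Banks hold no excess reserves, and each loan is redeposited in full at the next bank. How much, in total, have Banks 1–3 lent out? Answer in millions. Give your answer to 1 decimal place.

ƒ24.8 million

Bank i lends (1 − rr)^i of the original deposit: Bank 1 lends 11.79·0.8321 ≈ 9.8105, Bank 2 lends 11.79·0.8321² ≈ 8.1633, and so on.
Summing a geometric series: total = 11.79·[0.8321·(1 − 0.8321^3) / (1 − 0.8321)] ≈ 24.7664 million.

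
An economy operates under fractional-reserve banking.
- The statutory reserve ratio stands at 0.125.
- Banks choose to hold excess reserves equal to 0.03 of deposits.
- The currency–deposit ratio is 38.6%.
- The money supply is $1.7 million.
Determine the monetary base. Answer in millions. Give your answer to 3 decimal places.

$0.664 million

The money multiplier is m = (1 + c) / (rr + e + c) = (1 + 0.386) / (0.125 + 0.03 + 0.386) ≈ 2.56192.
MB = M / m = 1.7 / 2.56192 ≈ 0.6636 million.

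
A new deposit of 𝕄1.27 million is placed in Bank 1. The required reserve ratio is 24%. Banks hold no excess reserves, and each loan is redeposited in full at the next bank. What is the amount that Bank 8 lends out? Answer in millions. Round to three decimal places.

Each bank lends a fraction (1 − rr) = 0.7600 of the deposit it receives, so Bank 8 receives 1.27·0.7600^7 and lends 1.27·0.7600^8 ≈ 0.1414 million.

𝕄0.141 million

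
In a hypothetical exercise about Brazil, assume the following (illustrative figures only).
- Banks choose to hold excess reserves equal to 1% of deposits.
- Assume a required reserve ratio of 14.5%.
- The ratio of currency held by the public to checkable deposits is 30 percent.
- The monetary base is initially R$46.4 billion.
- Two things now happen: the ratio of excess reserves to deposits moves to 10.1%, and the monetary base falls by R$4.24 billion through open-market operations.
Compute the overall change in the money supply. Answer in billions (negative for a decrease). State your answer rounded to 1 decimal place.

-32.2 billion

Before: m₁ = (1 + 0.3) / (0.145 + 0.01 + 0.3) ≈ 2.8571, MB₁ = 46.4, so M₁ = 2.8571 × 46.4 ≈ 132.5694 billion.
After: m₂ = (1 + 0.3) / (0.145 + 0.101 + 0.3) ≈ 2.3810, MB₂ = 46.4 − 4.24 = 42.16, so M₂ = 2.3810 × 42.16 ≈ 100.383 billion.
ΔM = M₂ − M₁ = 100.383 − 132.5694 = -32.1864 billion.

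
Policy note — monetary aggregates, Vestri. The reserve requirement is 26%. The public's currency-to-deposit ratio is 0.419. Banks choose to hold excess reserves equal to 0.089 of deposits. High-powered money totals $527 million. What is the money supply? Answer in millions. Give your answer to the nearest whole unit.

The money multiplier is m = (1 + c) / (rr + e + c) = (1 + 0.419) / (0.26 + 0.089 + 0.419) ≈ 1.8477.
So M = m × MB = 1.8477 × 527 = 973.7379 million.

$974 million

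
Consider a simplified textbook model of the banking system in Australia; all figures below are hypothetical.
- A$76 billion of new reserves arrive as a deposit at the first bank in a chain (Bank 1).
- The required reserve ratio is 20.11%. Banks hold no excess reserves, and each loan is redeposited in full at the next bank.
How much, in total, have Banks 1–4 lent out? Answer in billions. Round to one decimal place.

A$178.9 billion

Bank i lends (1 − rr)^i of the original deposit: Bank 1 lends 76·0.7989 = 60.7164, Bank 2 lends 76·0.7989² ≈ 48.5063, and so on.
Summing a geometric series: total = 76·[0.7989·(1 − 0.7989^4) / (1 − 0.7989)] ≈ 178.9332 billion.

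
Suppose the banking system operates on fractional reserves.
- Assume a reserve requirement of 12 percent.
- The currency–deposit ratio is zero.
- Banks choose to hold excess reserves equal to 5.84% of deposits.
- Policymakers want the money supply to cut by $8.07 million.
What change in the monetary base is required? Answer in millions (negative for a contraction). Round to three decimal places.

The money multiplier is m = 1 / (rr + e) = 1 / (0.12 + 0.0584) ≈ 5.60538.
ΔMB = ΔM / m = (−8.07) / 5.60538 ≈ -1.4397 million.

-1.440 million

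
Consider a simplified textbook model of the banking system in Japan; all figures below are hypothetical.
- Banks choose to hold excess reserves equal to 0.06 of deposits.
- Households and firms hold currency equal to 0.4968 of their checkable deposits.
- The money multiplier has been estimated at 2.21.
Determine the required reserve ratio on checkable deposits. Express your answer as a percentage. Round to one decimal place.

12.0%

Using m = 2.21. Since m = (1 + c)/(c + rr + e), the denominator satisfies c + rr + e = (1 + c)/m = (1 + 0.4968) / 2.21 ≈ 0.677285.
With c = 0.4968 and e = 0.06, the required reserve ratio on checkable deposits is 0.677285 − 0.4968 − 0.06 = 0.120485.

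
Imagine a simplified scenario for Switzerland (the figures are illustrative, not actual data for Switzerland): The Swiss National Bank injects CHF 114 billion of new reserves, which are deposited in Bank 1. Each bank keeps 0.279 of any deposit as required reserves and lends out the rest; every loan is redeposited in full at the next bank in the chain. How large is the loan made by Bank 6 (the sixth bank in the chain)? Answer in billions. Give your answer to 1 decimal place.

CHF 16.0 billion

Each bank lends a fraction (1 − rr) = 0.7210 of the deposit it receives, so Bank 6 receives 114·0.7210^5 and lends 114·0.7210^6 ≈ 16.0146 billion.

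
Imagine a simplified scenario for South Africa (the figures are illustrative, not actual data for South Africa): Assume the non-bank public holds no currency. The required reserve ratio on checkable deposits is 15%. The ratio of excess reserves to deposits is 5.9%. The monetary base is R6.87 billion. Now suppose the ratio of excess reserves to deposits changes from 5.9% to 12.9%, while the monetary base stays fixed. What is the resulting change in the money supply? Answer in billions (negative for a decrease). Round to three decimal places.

-8.247 billion

Initially m₁ = 1 / (0.15 + 0.059) ≈ 4.78469, so M₁ = 4.78469 × 6.87 ≈ 32.8708 billion.
After the change m₂ = 1 / (0.15 + 0.129) ≈ 3.58423, so M₂ = 3.58423 × 6.87 ≈ 24.6237 billion.
ΔM = M₂ − M₁ = 24.6237 − 32.8708 = -8.2471 billion.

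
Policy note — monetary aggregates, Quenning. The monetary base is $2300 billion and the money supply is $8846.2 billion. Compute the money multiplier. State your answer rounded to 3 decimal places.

The money multiplier is m = M / MB = 8846.2 / 2300 ≈ 3.84617.

3.846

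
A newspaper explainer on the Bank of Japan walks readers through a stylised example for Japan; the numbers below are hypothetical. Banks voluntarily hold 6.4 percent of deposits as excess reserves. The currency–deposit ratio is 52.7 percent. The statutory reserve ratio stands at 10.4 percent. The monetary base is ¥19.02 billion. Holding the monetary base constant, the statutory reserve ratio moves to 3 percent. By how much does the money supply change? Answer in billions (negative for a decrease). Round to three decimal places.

Initially m₁ = (1 + 0.527) / (0.104 + 0.064 + 0.527) ≈ 2.197122, so M₁ = 2.197122 × 19.02 ≈ 41.7893 billion.
After the change m₂ = (1 + 0.527) / (0.03 + 0.064 + 0.527) ≈ 2.458937, so M₂ = 2.458937 × 19.02 ≈ 46.769 billion.
ΔM = M₂ − M₁ = 46.769 − 41.7893 = 4.9797 billion.

¥4.980 billion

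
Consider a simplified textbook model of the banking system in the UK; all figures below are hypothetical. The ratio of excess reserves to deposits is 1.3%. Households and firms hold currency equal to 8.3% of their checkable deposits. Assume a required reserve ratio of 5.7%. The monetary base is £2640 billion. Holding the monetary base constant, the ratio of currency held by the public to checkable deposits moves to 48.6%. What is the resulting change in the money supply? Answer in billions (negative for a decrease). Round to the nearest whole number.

-11631 billion

Initially m₁ = (1 + 0.083) / (0.057 + 0.013 + 0.083) ≈ 7.07843, so M₁ = 7.07843 × 2640 = 18687.0552 billion.
After the change m₂ = (1 + 0.486) / (0.057 + 0.013 + 0.486) ≈ 2.67266, so M₂ = 2.67266 × 2640 = 7055.8224 billion.
ΔM = M₂ − M₁ = 7055.8224 − 18687.0552 = -11631.2328 billion.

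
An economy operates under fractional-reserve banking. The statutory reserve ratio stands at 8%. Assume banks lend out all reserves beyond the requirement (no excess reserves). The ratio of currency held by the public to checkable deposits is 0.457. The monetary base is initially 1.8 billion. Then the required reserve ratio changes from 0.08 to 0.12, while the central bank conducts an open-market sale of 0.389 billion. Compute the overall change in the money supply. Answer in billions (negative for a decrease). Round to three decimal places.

-1.321 billion

Before: m₁ = (1 + 0.457) / (0.08 + 0.457) ≈ 2.71322, MB₁ = 1.8, so M₁ = 2.71322 × 1.8 ≈ 4.8838 billion.
After: m₂ = (1 + 0.457) / (0.12 + 0.457) ≈ 2.52513, MB₂ = 1.8 − 0.389 = 1.411, so M₂ = 2.52513 × 1.411 ≈ 3.563 billion.
ΔM = M₂ − M₁ = 3.563 − 4.8838 = -1.3208 billion.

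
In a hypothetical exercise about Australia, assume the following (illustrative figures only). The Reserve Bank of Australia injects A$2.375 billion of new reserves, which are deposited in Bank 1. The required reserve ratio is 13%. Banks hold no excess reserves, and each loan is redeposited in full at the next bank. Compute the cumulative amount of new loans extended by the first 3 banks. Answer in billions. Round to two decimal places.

Bank i lends (1 − rr)^i of the original deposit: Bank 1 lends 2.375·0.8700 ≈ 2.0663, Bank 2 lends 2.375·0.8700² ≈ 1.7976, and so on.
Summing a geometric series: total = 2.375·[0.8700·(1 − 0.8700^3) / (1 − 0.8700)] ≈ 5.4278 billion.

A$5.43 billion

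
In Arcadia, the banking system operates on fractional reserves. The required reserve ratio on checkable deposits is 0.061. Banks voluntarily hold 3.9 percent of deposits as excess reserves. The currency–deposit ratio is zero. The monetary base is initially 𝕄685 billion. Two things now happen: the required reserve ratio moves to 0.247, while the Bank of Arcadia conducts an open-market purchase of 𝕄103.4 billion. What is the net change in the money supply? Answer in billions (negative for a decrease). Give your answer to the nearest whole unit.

Before: m₁ = 1 / (0.061 + 0.039) = 10, MB₁ = 685, so M₁ = 10 × 685 = 6850 billion.
After: m₂ = 1 / (0.247 + 0.039) ≈ 3.4965, MB₂ = 685 + 103.4 = 788.4, so M₂ = 3.4965 × 788.4 = 2756.6406 billion.
ΔM = M₂ − M₁ = 2756.6406 − 6850 = -4093.3594 billion.

-4093 billion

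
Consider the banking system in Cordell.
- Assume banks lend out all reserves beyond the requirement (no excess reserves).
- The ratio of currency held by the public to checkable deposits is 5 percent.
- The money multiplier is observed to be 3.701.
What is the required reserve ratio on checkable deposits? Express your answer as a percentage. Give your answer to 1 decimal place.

23.4%

Using m = 3.701. Since m = (1 + c)/(c + rr + e), the denominator satisfies c + rr + e = (1 + c)/m = (1 + 0.05) / 3.701 ≈ 0.283707.
With c = 0.05 and e = 0, the required reserve ratio on checkable deposits is 0.283707 − 0.05 − 0 = 0.233707.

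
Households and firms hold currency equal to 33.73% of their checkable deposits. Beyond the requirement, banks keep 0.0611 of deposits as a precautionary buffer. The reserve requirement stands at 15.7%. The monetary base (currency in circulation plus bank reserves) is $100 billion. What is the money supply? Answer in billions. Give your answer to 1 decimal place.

The money multiplier is m = (1 + c) / (rr + e + c) = (1 + 0.3373) / (0.157 + 0.0611 + 0.3373) ≈ 2.4078.
So M = m × MB = 2.4078 × 100 = 240.78 billion.

$240.8 billion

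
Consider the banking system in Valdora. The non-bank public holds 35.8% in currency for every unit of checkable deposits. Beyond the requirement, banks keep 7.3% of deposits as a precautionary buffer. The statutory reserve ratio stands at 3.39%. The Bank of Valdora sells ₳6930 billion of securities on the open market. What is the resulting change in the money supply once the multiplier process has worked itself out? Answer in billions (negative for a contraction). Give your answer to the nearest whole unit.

The money multiplier is m = (1 + c) / (rr + e + c) = (1 + 0.358) / (0.0339 + 0.073 + 0.358) ≈ 2.92106.
The sale removes 6930 billion of base, so ΔM = m × ΔMB = 2.92106 × (−6930) = -20242.9458 billion.

-20243 billion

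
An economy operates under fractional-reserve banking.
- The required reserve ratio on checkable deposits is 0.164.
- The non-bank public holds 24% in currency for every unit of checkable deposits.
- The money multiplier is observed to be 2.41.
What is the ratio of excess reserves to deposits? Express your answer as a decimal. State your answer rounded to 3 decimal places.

0.111

Using m = 2.41. Since m = (1 + c)/(c + rr + e), the denominator satisfies c + rr + e = (1 + c)/m = (1 + 0.24) / 2.41 ≈ 0.514523.
With c = 0.24 and rr = 0.164, the ratio of excess reserves to deposits is 0.514523 − 0.24 − 0.164 = 0.110523.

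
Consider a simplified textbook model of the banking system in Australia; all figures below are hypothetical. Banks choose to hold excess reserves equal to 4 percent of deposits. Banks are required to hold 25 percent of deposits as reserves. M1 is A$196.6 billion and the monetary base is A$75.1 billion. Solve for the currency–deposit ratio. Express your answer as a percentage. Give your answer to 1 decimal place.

Using m = M/MB = 196.6/75.1 ≈ 2.617843. From m = (1 + c)/(c + rr + e), rearranging gives 1 + c = m·(c + rr + e), so c·(1 − m) = m·(rr + e) − 1.
Hence c = [m·(rr + e) − 1]/(1 − m) = [2.617843 × (0.25 + 0.04) − 1] / (1 − 2.617843) ≈ 0.148856.

14.9%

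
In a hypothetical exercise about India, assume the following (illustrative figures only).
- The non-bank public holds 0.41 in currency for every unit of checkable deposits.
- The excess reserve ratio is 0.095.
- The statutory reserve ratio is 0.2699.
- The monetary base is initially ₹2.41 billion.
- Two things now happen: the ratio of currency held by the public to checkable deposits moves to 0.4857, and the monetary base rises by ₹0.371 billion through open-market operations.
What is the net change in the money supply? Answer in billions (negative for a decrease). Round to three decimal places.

Before: m₁ = (1 + 0.41) / (0.2699 + 0.095 + 0.41) ≈ 1.81959, MB₁ = 2.41, so M₁ = 1.81959 × 2.41 ≈ 4.3852 billion.
After: m₂ = (1 + 0.4857) / (0.2699 + 0.095 + 0.4857) ≈ 1.74665, MB₂ = 2.41 + 0.371 = 2.781, so M₂ = 1.74665 × 2.781 ≈ 4.8574 billion.
ΔM = M₂ − M₁ = 4.8574 − 4.3852 = 0.4722 billion.

₹0.472 billion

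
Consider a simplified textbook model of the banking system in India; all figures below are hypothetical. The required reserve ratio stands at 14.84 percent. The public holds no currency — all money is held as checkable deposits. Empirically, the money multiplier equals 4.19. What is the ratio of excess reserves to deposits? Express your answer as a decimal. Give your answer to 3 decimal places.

0.090

Using m = 4.19. Since m = (1 + c)/(c + rr + e), the denominator satisfies c + rr + e = (1 + c)/m = (1 + 0) / 4.19 ≈ 0.238663.
With c = 0 and rr = 0.1484, the ratio of excess reserves to deposits is 0.238663 − 0 − 0.1484 = 0.090263.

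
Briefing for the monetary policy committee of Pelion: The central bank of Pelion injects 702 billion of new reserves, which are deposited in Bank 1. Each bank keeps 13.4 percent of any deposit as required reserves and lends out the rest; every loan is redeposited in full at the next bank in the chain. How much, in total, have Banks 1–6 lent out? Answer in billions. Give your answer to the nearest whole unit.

Bank i lends (1 − rr)^i of the original deposit: Bank 1 lends 702·0.8660 = 607.9320, Bank 2 lends 702·0.8660² ≈ 526.4691, and so on.
Summing a geometric series: total = 702·[0.8660·(1 − 0.8660^6) / (1 − 0.8660)] ≈ 2623.1778 billion.

2623 billion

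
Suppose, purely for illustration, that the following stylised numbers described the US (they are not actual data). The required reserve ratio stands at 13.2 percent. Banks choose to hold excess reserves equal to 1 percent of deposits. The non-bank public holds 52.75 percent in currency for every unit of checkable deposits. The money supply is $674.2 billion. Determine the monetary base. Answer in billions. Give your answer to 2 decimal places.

$295.50 billion

The money multiplier is m = (1 + c) / (rr + e + c) = (1 + 0.5275) / (0.132 + 0.01 + 0.5275) ≈ 2.281553.
MB = M / m = 674.2 / 2.281553 ≈ 295.5005 billion.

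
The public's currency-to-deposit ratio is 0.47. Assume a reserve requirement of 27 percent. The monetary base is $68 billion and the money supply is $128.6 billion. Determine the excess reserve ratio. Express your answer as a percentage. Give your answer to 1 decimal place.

3.7%

Using m = M/MB = 128.6/68 ≈ 1.891176. Since m = (1 + c)/(c + rr + e), the denominator satisfies c + rr + e = (1 + c)/m = (1 + 0.47) / 1.891176 ≈ 0.777294.
With c = 0.47 and rr = 0.27, the excess reserve ratio is 0.777294 − 0.47 − 0.27 = 0.037294.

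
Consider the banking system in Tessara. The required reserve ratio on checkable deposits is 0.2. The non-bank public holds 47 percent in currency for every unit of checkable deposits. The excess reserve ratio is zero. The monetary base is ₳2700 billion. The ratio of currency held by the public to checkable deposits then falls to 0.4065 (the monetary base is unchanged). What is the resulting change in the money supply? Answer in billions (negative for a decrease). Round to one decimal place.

₳337.5 billion

Initially m₁ = (1 + 0.47) / (0.2 + 0.47) ≈ 2.194030, so M₁ = 2.194030 × 2700 = 5923.881 billion.
After the change m₂ = (1 + 0.4065) / (0.2 + 0.4065) ≈ 2.319044, so M₂ = 2.319044 × 2700 = 6261.4188 billion.
ΔM = M₂ − M₁ = 6261.4188 − 5923.881 = 337.5378 billion.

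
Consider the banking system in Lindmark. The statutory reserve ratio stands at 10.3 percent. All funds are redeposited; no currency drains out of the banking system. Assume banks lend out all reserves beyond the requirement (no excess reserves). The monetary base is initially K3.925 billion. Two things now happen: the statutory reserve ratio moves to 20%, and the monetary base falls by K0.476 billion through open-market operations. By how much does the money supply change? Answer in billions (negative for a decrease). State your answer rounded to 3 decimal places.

Before: m₁ = 1 / (0.103) ≈ 9.70874, MB₁ = 3.925, so M₁ = 9.70874 × 3.925 ≈ 38.1068 billion.
After: m₂ = 1 / (0.2) = 5, MB₂ = 3.925 − 0.476 = 3.449, so M₂ = 5 × 3.449 = 17.245 billion.
ΔM = M₂ − M₁ = 17.245 − 38.1068 = -20.8618 billion.

-20.862 billion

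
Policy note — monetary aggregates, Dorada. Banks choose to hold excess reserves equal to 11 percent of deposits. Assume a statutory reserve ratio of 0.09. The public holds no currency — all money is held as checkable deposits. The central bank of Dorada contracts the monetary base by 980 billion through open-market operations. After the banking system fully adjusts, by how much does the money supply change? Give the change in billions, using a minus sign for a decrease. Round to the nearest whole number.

-4900 billion

The money multiplier is m = 1 / (rr + e) = 1 / (0.09 + 0.11) = 5.
The sale removes 980 billion of base, so ΔM = m × ΔMB = 5 × (−980) = -4900 billion.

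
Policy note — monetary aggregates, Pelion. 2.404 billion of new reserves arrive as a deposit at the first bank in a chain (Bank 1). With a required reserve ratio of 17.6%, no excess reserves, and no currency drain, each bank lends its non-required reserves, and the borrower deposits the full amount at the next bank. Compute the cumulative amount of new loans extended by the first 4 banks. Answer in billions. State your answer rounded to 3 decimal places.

Bank i lends (1 − rr)^i of the original deposit: Bank 1 lends 2.404·0.8240 ≈ 1.9809, Bank 2 lends 2.404·0.8240² ≈ 1.6323, and so on.
Summing a geometric series: total = 2.404·[0.8240·(1 − 0.8240^4) / (1 − 0.8240)] ≈ 6.0664 billion.

6.066 billion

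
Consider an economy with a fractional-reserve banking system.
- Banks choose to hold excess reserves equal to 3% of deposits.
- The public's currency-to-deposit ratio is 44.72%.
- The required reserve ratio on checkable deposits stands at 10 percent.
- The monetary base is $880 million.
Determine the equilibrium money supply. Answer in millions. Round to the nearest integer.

The money multiplier is m = (1 + c) / (rr + e + c) = (1 + 0.4472) / (0.1 + 0.03 + 0.4472) ≈ 2.5073.
So M = m × MB = 2.5073 × 880 = 2206.424 million.

$2206 million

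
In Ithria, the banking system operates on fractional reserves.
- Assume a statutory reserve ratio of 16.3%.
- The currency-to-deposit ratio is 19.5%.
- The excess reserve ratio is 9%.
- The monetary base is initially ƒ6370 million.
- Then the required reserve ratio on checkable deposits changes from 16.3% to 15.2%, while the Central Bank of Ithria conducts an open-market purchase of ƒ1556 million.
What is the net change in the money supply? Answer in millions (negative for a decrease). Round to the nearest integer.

Before: m₁ = (1 + 0.195) / (0.163 + 0.09 + 0.195) ≈ 2.66741, MB₁ = 6370, so M₁ = 2.66741 × 6370 = 16991.4017 million.
After: m₂ = (1 + 0.195) / (0.152 + 0.09 + 0.195) ≈ 2.73455, MB₂ = 6370 + 1556 = 7926, so M₂ = 2.73455 × 7926 = 21674.0433 million.
ΔM = M₂ − M₁ = 21674.0433 − 16991.4017 = 4682.6416 million.

ƒ4683 million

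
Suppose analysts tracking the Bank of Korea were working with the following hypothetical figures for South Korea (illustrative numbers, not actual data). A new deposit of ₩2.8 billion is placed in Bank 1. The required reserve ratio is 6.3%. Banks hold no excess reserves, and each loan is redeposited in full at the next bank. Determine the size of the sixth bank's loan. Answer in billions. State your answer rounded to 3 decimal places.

Each bank lends a fraction (1 − rr) = 0.9370 of the deposit it receives, so Bank 6 receives 2.8·0.9370^5 and lends 2.8·0.9370^6 ≈ 1.8949 billion.

₩1.895 billion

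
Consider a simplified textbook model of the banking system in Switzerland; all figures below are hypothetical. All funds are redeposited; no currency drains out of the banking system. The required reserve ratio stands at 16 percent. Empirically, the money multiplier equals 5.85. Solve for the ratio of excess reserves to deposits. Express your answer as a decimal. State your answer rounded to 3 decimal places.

0.011

Using m = 5.85. Since m = (1 + c)/(c + rr + e), the denominator satisfies c + rr + e = (1 + c)/m = (1 + 0) / 5.85 ≈ 0.170940.
With c = 0 and rr = 0.16, the ratio of excess reserves to deposits is 0.170940 − 0 − 0.16 = 0.01094.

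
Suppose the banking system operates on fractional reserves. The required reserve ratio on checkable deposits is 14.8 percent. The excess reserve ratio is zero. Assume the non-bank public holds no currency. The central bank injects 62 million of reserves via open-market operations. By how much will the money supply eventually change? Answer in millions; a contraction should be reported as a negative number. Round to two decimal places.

418.92 million

The simple money multiplier is m = 1/rr = 1/0.148 ≈ 6.75676.
An open-market purchase increases the monetary base by 62 million, so ΔM = m × ΔMB = 6.75676 × 62 ≈ 418.9191 million.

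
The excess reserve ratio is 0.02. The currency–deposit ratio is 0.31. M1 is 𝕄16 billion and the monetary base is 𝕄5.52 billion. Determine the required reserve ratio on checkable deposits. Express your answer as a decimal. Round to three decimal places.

Using m = M/MB = 16/5.52 ≈ 2.898551. Since m = (1 + c)/(c + rr + e), the denominator satisfies c + rr + e = (1 + c)/m = (1 + 0.31) / 2.898551 ≈ 0.451950.
With c = 0.31 and e = 0.02, the required reserve ratio on checkable deposits is 0.451950 − 0.31 − 0.02 = 0.12195.

0.122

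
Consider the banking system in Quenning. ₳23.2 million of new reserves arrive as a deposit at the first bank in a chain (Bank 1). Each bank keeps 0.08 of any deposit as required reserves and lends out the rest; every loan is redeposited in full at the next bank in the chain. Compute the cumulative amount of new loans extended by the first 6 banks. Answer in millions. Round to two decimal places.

Bank i lends (1 − rr)^i of the original deposit: Bank 1 lends 23.2·0.9200 = 21.3440, Bank 2 lends 23.2·0.9200² ≈ 19.6365, and so on.
Summing a geometric series: total = 23.2·[0.9200·(1 − 0.9200^6) / (1 − 0.9200)] ≈ 105.0245 million.

₳105.02 million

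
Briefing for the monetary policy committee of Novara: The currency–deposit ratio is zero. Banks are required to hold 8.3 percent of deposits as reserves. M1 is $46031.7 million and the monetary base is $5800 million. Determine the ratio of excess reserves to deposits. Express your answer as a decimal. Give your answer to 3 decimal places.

0.043

Using m = M/MB = 46031.7/5800 = 7.936500. Since m = (1 + c)/(c + rr + e), the denominator satisfies c + rr + e = (1 + c)/m = (1 + 0) / 7.936500 ≈ 0.126000.
With c = 0 and rr = 0.083, the ratio of excess reserves to deposits is 0.126000 − 0 − 0.083 = 0.043.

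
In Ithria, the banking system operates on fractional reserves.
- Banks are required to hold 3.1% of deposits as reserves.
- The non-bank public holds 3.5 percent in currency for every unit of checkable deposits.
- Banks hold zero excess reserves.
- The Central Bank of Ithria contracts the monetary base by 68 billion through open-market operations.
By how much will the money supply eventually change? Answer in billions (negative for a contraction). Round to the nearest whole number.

-1066 billion

The money multiplier is m = (1 + c) / (rr + c) = (1 + 0.035) / (0.031 + 0.035) ≈ 15.6818.
The sale removes 68 billion of base, so ΔM = m × ΔMB = 15.6818 × (−68) = -1066.3624 billion.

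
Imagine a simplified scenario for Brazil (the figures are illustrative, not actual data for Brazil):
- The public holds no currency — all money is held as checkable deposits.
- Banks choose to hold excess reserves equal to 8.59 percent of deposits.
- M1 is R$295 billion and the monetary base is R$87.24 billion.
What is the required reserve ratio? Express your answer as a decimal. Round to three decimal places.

Using m = M/MB = 295/87.24 ≈ 3.381476. Since m = (1 + c)/(c + rr + e), the denominator satisfies c + rr + e = (1 + c)/m = (1 + 0) / 3.381476 ≈ 0.295729.
With c = 0 and e = 0.0859, the required reserve ratio is 0.295729 − 0 − 0.0859 = 0.209829.

0.210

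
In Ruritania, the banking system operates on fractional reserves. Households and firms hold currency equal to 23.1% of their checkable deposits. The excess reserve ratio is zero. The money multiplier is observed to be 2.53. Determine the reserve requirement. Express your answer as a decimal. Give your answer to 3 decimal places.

Using m = 2.53. Since m = (1 + c)/(c + rr + e), the denominator satisfies c + rr + e = (1 + c)/m = (1 + 0.231) / 2.53 ≈ 0.486561.
With c = 0.231 and e = 0, the reserve requirement is 0.486561 − 0.231 − 0 = 0.255561.

0.256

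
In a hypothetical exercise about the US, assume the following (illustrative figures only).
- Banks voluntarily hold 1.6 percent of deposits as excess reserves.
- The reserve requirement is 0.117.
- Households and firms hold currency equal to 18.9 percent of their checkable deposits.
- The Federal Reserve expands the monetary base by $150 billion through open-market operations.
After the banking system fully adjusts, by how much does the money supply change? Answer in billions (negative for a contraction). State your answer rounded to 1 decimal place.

The money multiplier is m = (1 + c) / (rr + e + c) = (1 + 0.189) / (0.117 + 0.016 + 0.189) ≈ 3.69255.
The purchase adds 150 billion of base, so ΔM = m × ΔMB = 3.69255 × (+150) = 553.8825 billion.

$553.9 billion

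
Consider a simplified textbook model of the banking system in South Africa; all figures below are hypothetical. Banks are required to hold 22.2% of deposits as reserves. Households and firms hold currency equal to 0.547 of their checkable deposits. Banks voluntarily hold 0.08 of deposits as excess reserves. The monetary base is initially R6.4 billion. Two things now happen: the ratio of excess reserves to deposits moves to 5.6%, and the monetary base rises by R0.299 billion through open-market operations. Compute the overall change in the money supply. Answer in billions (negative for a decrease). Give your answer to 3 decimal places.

R0.900 billion

Before: m₁ = (1 + 0.547) / (0.222 + 0.08 + 0.547) ≈ 1.82214, MB₁ = 6.4, so M₁ = 1.82214 × 6.4 ≈ 11.6617 billion.
After: m₂ = (1 + 0.547) / (0.222 + 0.056 + 0.547) ≈ 1.87515, MB₂ = 6.4 + 0.299 = 6.699, so M₂ = 1.87515 × 6.699 ≈ 12.5616 billion.
ΔM = M₂ − M₁ = 12.5616 − 11.6617 = 0.8999 billion.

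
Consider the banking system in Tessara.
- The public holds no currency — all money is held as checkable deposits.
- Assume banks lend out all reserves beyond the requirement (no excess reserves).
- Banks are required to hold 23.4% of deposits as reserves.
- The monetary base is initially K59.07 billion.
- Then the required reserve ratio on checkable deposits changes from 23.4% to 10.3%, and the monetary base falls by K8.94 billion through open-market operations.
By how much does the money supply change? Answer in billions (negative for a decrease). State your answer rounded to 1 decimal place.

Before: m₁ = 1 / (0.234) ≈ 4.2735, MB₁ = 59.07, so M₁ = 4.2735 × 59.07 ≈ 252.4356 billion.
After: m₂ = 1 / (0.103) ≈ 9.7087, MB₂ = 59.07 − 8.94 = 50.13, so M₂ = 9.7087 × 50.13 ≈ 486.6971 billion.
ΔM = M₂ − M₁ = 486.6971 − 252.4356 = 234.2615 billion.

K234.3 billion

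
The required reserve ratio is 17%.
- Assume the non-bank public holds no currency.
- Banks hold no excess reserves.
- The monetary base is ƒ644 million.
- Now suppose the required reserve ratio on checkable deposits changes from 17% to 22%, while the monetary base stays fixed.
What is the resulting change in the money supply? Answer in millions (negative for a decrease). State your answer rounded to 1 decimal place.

-861.0 million

Initially m₁ = 1 / (0.17) ≈ 5.88235, so M₁ = 5.88235 × 644 = 3788.2334 million.
After the change m₂ = 1 / (0.22) ≈ 4.54545, so M₂ = 4.54545 × 644 = 2927.2698 million.
ΔM = M₂ − M₁ = 2927.2698 − 3788.2334 = -860.9636 million.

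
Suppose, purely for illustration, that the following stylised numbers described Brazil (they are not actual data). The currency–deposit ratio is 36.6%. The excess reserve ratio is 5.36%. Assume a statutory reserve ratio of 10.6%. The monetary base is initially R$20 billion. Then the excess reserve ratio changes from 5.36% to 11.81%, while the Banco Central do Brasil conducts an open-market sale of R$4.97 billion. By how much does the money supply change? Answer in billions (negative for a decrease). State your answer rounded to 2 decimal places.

-17.19 billion

Before: m₁ = (1 + 0.366) / (0.106 + 0.0536 + 0.366) ≈ 2.59893, MB₁ = 20, so M₁ = 2.59893 × 20 = 51.9786 billion.
After: m₂ = (1 + 0.366) / (0.106 + 0.1181 + 0.366) ≈ 2.31486, MB₂ = 20 − 4.97 = 15.03, so M₂ = 2.31486 × 15.03 ≈ 34.7923 billion.
ΔM = M₂ − M₁ = 34.7923 − 51.9786 = -17.1863 billion.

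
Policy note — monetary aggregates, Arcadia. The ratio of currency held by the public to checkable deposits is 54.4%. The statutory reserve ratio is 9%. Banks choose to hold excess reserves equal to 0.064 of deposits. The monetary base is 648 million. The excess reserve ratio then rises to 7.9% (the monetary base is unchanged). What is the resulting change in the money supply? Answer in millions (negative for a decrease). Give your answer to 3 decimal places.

Initially m₁ = (1 + 0.544) / (0.09 + 0.064 + 0.544) ≈ 2.2120344, so M₁ = 2.2120344 × 648 ≈ 1433.3983 million.
After the change m₂ = (1 + 0.544) / (0.09 + 0.079 + 0.544) ≈ 2.1654979, so M₂ = 2.1654979 × 648 ≈ 1403.2426 million.
ΔM = M₂ − M₁ = 1403.2426 − 1433.3983 = -30.1557 million.

-30.156 million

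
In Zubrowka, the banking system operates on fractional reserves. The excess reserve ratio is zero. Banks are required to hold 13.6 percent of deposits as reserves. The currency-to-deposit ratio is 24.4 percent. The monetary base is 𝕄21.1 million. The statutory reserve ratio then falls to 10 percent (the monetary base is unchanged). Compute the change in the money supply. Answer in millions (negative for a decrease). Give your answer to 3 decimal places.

Initially m₁ = (1 + 0.244) / (0.136 + 0.244) ≈ 3.273684, so M₁ = 3.273684 × 21.1 ≈ 69.0747 million.
After the change m₂ = (1 + 0.244) / (0.1 + 0.244) ≈ 3.616279, so M₂ = 3.616279 × 21.1 ≈ 76.3035 million.
ΔM = M₂ − M₁ = 76.3035 − 69.0747 = 7.2288 million.

𝕄7.229 million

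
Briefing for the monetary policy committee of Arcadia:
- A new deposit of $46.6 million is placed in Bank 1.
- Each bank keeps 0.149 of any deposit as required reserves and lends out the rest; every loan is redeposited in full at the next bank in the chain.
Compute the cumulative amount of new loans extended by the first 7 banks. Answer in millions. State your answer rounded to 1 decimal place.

Bank i lends (1 − rr)^i of the original deposit: Bank 1 lends 46.6·0.8510 = 39.6566, Bank 2 lends 46.6·0.8510² ≈ 33.7478, and so on.
Summing a geometric series: total = 46.6·[0.8510·(1 − 0.8510^7) / (1 − 0.8510)] ≈ 180.1244 million.

$180.1 million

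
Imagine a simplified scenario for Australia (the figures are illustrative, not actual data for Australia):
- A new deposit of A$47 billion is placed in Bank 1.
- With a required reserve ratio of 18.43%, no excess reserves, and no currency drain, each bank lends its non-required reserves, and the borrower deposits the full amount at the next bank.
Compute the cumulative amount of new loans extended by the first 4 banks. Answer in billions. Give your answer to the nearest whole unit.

A$116 billion

Bank i lends (1 − rr)^i of the original deposit: Bank 1 lends 47·0.8157 = 38.3379, Bank 2 lends 47·0.8157² ≈ 31.2722, and so on.
Summing a geometric series: total = 47·[0.8157·(1 − 0.8157^4) / (1 − 0.8157)] ≈ 115.9264 billion.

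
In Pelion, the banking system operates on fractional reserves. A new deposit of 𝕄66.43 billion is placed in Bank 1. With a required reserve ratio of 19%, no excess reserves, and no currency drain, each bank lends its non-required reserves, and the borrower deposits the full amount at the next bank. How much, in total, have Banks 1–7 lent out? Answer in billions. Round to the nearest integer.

Bank i lends (1 − rr)^i of the original deposit: Bank 1 lends 66.43·0.8100 = 53.8083, Bank 2 lends 66.43·0.8100² ≈ 43.5847, and so on.
Summing a geometric series: total = 66.43·[0.8100·(1 − 0.8100^7) / (1 − 0.8100)] ≈ 218.4141 billion.

𝕄218 billion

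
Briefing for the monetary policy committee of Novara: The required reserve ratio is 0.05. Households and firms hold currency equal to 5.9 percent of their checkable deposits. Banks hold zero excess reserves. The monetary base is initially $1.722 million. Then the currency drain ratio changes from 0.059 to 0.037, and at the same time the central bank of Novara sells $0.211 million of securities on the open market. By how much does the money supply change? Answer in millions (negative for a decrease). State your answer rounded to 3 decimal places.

Before: m₁ = (1 + 0.059) / (0.05 + 0.059) ≈ 9.71560, MB₁ = 1.722, so M₁ = 9.71560 × 1.722 ≈ 16.7303 million.
After: m₂ = (1 + 0.037) / (0.05 + 0.037) ≈ 11.91954, MB₂ = 1.722 − 0.211 = 1.511, so M₂ = 11.91954 × 1.511 ≈ 18.0104 million.
ΔM = M₂ − M₁ = 18.0104 − 16.7303 = 1.2801 million.

$1.280 million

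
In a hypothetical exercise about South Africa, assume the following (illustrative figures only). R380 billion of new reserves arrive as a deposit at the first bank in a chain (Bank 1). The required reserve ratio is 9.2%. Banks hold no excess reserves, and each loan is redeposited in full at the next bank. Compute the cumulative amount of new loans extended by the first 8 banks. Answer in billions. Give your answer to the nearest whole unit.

R2018 billion

Bank i lends (1 − rr)^i of the original deposit: Bank 1 lends 380·0.9080 = 345.0400, Bank 2 lends 380·0.9080² ≈ 313.2963, and so on.
Summing a geometric series: total = 380·[0.9080·(1 − 0.9080^8) / (1 − 0.9080)] ≈ 2017.5551 billion.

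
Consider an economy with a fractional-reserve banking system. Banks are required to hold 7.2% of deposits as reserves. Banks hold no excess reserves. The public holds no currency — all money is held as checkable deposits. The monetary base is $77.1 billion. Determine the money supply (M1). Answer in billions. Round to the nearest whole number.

With no currency drain or excess reserves, the money multiplier is m = 1/rr = 1/0.072 ≈ 13.8889.
Money supply M = m × MB = 13.8889 × 77.1 ≈ 1070.8342 billion.

$1071 billion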